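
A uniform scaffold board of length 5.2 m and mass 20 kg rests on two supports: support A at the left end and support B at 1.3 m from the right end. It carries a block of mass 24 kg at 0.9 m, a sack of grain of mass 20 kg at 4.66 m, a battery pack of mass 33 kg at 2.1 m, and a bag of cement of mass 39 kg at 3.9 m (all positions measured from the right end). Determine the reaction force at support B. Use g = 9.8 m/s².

R_B ≈ 802 N

Take moments about support A.
Beam weight: 20 × 9.8 = 196 N down at 2.6 m → arm 2.6 m, τ = 196 × 2.6 = 509.6 N·m clockwise.
Block: 24 × 9.8 = 235.2 N down at 0.9 m → arm 4.3 m, τ = 235.2 × 4.3 = 1011 N·m clockwise.
Sack of grain: 20 × 9.8 = 196 N down at 4.66 m → arm 0.54 m, τ = 196 × 0.54 = 105.8 N·m clockwise.
Battery pack: 33 × 9.8 = 323.4 N down at 2.1 m → arm 3.1 m, τ = 323.4 × 3.1 = 1003 N·m clockwise.
Bag of cement: 39 × 9.8 = 382.2 N down at 3.9 m → arm 1.3 m, τ = 382.2 × 1.3 = 496.9 N·m clockwise.
Net load moment about support A = 3126 N·m clockwise.
Reaction R at support B is upward at 1.3 m, arm 3.9 m → moment R × 3.9 counterclockwise.
For rotational equilibrium, R × 3.9 = 3126, so R = 802 N.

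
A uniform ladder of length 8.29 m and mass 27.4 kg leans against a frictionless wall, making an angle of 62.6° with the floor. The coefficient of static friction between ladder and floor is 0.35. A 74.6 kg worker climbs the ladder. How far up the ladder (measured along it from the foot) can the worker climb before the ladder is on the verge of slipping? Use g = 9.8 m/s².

Take moments about the foot of the ladder.
Ladder weight 27.4×9.8 = 268.5 N acts at 4.145 m along the ladder; its horizontal arm is 4.145·cos62.6° = 1.908 m → τ = 512.3 N·m clockwise.
Worker weight 74.6×9.8 = 731.1 N at distance d → arm d·cos62.6° → τ = 731.1·d·0.4602 clockwise.
Wall normal N at the top has arm L sinθ = 7.36 m counterclockwise, so Στ = 0 gives N·7.36 = 512.3 + 336.5·d.
ΣFy = 0 ⇒ N_floor = 999.6 N, so the maximum friction is μ_s·N_floor = 0.35×999.6 = 349.9 N. ΣFx = 0 ⇒ N_wall = f, so at the slipping point N = 349.9 N.
Substituting: 349.9×7.36 = 512.3 + 336.5·d ⇒ d = (2575 − 512.3) / 336.5 = 6.13 m.

d ≈ 6.13 m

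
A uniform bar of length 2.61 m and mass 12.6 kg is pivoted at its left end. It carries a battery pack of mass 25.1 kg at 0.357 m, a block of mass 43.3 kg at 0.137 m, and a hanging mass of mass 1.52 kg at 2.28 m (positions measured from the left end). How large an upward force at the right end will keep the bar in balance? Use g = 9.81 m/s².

F ≈ 131 N

Taking torques about the left end:
Beam weight: 12.6 × 9.81 = 123.6 N down at 1.305 m → arm 1.305 m, τ = 123.6 × 1.305 = 161.3 N·m clockwise.
Battery pack: 25.1 × 9.81 = 246.2 N down at 0.357 m → arm 0.357 m, τ = 246.2 × 0.357 = 87.89 N·m clockwise.
Block: 43.3 × 9.81 = 424.8 N down at 0.137 m → arm 0.137 m, τ = 424.8 × 0.137 = 58.2 N·m clockwise.
Hanging mass: 1.52 × 9.81 = 14.91 N down at 2.28 m → arm 2.28 m, τ = 14.91 × 2.28 = 33.99 N·m clockwise.
Net moment of the loads = 341.4 N·m clockwise.
The upward force F acts at the right end, arm 2.61 m, giving F × 2.61 counterclockwise.
Balancing moments: F × 2.61 = 341.4, giving F = 341.4 / 2.61 = 131 N.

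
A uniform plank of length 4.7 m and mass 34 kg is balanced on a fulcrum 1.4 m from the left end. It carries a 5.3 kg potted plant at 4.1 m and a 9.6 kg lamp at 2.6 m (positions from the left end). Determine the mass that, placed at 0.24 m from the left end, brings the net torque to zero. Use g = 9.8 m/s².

About the fulcrum (at 1.4 m from the left end):
Beam weight: 34 × 9.8 = 333.2 N down at 2.35 m → arm 0.95 m, τ = 333.2 × 0.95 = 316.5 N·m clockwise.
Potted plant: 5.3 × 9.8 = 51.94 N down at 4.1 m → arm 2.7 m, τ = 51.94 × 2.7 = 140.2 N·m clockwise.
Lamp: 9.6 × 9.8 = 94.08 N down at 2.6 m → arm 1.2 m, τ = 94.08 × 1.2 = 112.9 N·m clockwise.
Net moment of known loads = 569.6 N·m clockwise.
An unknown mass m at 0.24 m has arm 1.16 m; its moment is m·g·1.16 counterclockwise.
Setting net torque to zero: m × 9.8 × 1.16 = 569.6 → m = 569.6 / (9.8 × 1.16) = 50.1 kg.

m ≈ 50.1 kg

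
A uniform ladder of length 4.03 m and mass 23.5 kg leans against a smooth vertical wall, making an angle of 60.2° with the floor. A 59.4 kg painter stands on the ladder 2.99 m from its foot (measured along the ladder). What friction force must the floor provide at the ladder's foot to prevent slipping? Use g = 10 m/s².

f ≈ 320 N

About the foot of the ladder:
Ladder weight 23.5×10 = 235 N acts at 2.015 m along the ladder; its horizontal arm is 2.015·cos60.2° = 1.001 m → τ = 235.2 N·m clockwise.
Painter: 59.4×10 = 594 N at 2.99 m → arm 1.486 m → τ = 882.7 N·m clockwise.
Wall normal N acts horizontally at the top; its moment arm is the height L sinθ = 4.03·sin60.2° = 3.497 m, counterclockwise.
Στ = 0 ⇒ N × 3.497 = 1118 ⇒ N = 320 N.
ΣFx = 0: friction at the foot balances the wall's push, so f = N_wall = 320 N.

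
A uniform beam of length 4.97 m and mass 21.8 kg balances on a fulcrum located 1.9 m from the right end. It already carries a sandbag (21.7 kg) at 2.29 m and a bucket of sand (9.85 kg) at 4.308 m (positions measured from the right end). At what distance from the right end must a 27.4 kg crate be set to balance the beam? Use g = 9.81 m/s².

Take moments about the fulcrum (at 1.9 m from the right end).
Beam weight: 21.8 × 9.81 = 213.9 N down at 2.485 m → arm 0.585 m, τ = 213.9 × 0.585 = 125.1 N·m counterclockwise.
Sandbag: 21.7 × 9.81 = 212.9 N down at 2.29 m → arm 0.39 m, τ = 212.9 × 0.39 = 83.03 N·m counterclockwise.
Bucket of sand: 9.85 × 9.81 = 96.63 N down at 4.308 m → arm 2.408 m, τ = 96.63 × 2.408 = 232.7 N·m counterclockwise.
Net moment of existing loads = 440.8 N·m counterclockwise.
The crate weighs 27.4 × 9.81 = 268.8 N and must supply an equal clockwise moment, so its lever arm about the fulcrum is 440.8 / 268.8 = 1.64 m.
That puts it at 1.9 − 1.64 = 0.26 m from the right end.

x ≈ 0.26 m from the right end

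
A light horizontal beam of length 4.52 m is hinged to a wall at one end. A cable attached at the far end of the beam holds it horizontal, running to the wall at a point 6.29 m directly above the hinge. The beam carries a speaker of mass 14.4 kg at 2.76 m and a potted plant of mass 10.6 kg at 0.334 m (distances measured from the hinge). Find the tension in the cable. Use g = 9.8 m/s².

Taking torques about the hinge:
Speaker: 14.4 × 9.8 = 141.1 N down at 2.76 m → arm 2.76 m, τ = 141.1 × 2.76 = 389.4 N·m clockwise.
Potted plant: 10.6 × 9.8 = 103.9 N down at 0.334 m → arm 0.334 m, τ = 103.9 × 0.334 = 34.7 N·m clockwise.
Total clockwise load moment = 424.1 N·m.
The cable tension T acts at 4.52 m; only its component perpendicular to the beam, T sinθ, produces torque. sinθ = h/√(h²+d²) = 6.29/√(6.29²+4.52²) = 0.8121.
Στ = 0 ⇒ T × 4.52 × 0.8121 = 424.1 ⇒ T = 424.1 / 3.671 = 116 N.

T ≈ 116 N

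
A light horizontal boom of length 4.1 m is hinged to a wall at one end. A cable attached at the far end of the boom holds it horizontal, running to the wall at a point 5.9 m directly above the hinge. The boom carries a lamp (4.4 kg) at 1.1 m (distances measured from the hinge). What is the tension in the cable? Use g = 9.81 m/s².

T ≈ 14.1 N

Take moments about the hinge.
Lamp: 4.4 × 9.81 = 43.16 N down at 1.1 m → arm 1.1 m, τ = 43.16 × 1.1 = 47.48 N·m clockwise.
Total clockwise load moment = 47.48 N·m.
The cable tension T acts at 4.1 m; only its component perpendicular to the boom, T sinθ, produces torque. sinθ = h/√(h²+d²) = 5.9/√(5.9²+4.1²) = 0.8212.
Balancing moments: T × 4.1 × 0.8212 = 47.48, giving T = 47.48 / 3.367 = 14.1 N.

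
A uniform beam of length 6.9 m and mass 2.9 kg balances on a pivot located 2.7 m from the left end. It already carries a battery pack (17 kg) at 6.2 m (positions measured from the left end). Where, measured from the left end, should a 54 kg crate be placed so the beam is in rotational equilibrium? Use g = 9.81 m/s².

x ≈ 1.56 m from the left end

Take moments about the pivot (at 2.7 m from the left end).
Beam weight: 2.9 × 9.81 = 28.45 N down at 3.45 m → arm 0.75 m, τ = 28.45 × 0.75 = 21.34 N·m clockwise.
Battery pack: 17 × 9.81 = 166.8 N down at 6.2 m → arm 3.5 m, τ = 166.8 × 3.5 = 583.8 N·m clockwise.
Net moment of existing loads = 605.1 N·m clockwise.
The crate weighs 54 × 9.81 = 529.7 N and must supply an equal counterclockwise moment, so its lever arm about the pivot is 605.1 / 529.7 = 1.14 m.
That puts it at 2.7 − 1.14 = 1.56 m from the left end.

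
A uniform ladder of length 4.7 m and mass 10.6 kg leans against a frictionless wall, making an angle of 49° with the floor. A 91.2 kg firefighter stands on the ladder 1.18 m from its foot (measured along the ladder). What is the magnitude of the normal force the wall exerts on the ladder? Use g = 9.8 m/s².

N_wall ≈ 240 N

Take moments about the foot of the ladder.
Ladder weight 10.6×9.8 = 103.9 N acts at 2.35 m along the ladder; its horizontal arm is 2.35·cos49° = 1.542 m → τ = 160.2 N·m clockwise.
Firefighter: 91.2×9.8 = 893.8 N at 1.18 m → arm 0.7741 m → τ = 691.9 N·m clockwise.
Wall normal N acts horizontally at the top; its moment arm is the height L sinθ = 4.7·sin49° = 3.547 m, counterclockwise.
For rotational equilibrium, N × 3.547 = 852.1, so N = 240 N.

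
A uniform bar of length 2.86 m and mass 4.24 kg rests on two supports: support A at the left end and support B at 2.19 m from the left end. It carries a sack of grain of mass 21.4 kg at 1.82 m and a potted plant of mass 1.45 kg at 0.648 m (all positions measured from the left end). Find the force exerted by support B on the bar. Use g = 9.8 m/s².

R_B ≈ 206 N

Sum moments about support A (its reaction then has zero moment arm).
Beam weight: 4.24 × 9.8 = 41.55 N down at 1.43 m → arm 1.43 m, τ = 41.55 × 1.43 = 59.42 N·m clockwise.
Sack of grain: 21.4 × 9.8 = 209.7 N down at 1.82 m → arm 1.82 m, τ = 209.7 × 1.82 = 381.7 N·m clockwise.
Potted plant: 1.45 × 9.8 = 14.21 N down at 0.648 m → arm 0.648 m, τ = 14.21 × 0.648 = 9.208 N·m clockwise.
Net load moment about support A = 450.3 N·m clockwise.
Reaction R at support B is upward at 2.19 m, arm 2.19 m → moment R × 2.19 counterclockwise.
For rotational equilibrium, R × 2.19 = 450.3, so R = 206 N.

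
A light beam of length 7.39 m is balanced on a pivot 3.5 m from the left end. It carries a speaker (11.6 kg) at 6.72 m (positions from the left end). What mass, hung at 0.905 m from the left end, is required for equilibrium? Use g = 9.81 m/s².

Choose the pivot (at 3.5 m from the left end) as the axis so the support reaction has zero arm there.
Speaker: 11.6 × 9.81 = 113.8 N down at 6.72 m → arm 3.22 m, τ = 113.8 × 3.22 = 366.4 N·m clockwise.
Net moment of known loads = 366.4 N·m clockwise.
An unknown mass m at 0.905 m has arm 2.595 m; its moment is m·g·2.595 counterclockwise.
Setting net torque to zero: m × 9.81 × 2.595 = 366.4 → m = 366.4 / (9.81 × 2.595) = 14.4 kg.

m ≈ 14.4 kg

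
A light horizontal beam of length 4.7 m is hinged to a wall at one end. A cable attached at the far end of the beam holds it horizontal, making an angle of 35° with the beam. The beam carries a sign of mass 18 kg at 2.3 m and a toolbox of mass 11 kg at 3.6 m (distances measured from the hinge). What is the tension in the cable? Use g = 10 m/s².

Choose the hinge as the axis so the unknown hinge reaction has zero arm there.
Sign: 18 × 10 = 180 N down at 2.3 m → arm 2.3 m, τ = 180 × 2.3 = 414 N·m clockwise.
Toolbox: 11 × 10 = 110 N down at 3.6 m → arm 3.6 m, τ = 110 × 3.6 = 396 N·m clockwise.
Total clockwise load moment = 810 N·m.
The cable tension T acts at 4.7 m; only its component perpendicular to the beam, T sinθ, produces torque. sin 35° = 0.5736.
Balancing moments: T × 4.7 × 0.5736 = 810, giving T = 810 / 2.696 = 300 N.

T ≈ 300 N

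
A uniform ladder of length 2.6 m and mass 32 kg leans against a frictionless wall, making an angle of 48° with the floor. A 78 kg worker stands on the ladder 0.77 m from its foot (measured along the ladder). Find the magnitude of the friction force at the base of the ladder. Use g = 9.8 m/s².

f ≈ 345 N

Sum moments about the foot of the ladder (the floor normal and friction both act there and drop out).
Ladder weight 32×9.8 = 313.6 N acts at 1.3 m along the ladder; its horizontal arm is 1.3·cos48° = 0.8699 m → τ = 272.8 N·m clockwise.
Worker: 78×9.8 = 764.4 N at 0.77 m → arm 0.5152 m → τ = 393.8 N·m clockwise.
Wall normal N acts horizontally at the top; its moment arm is the height L sinθ = 2.6·sin48° = 1.932 m, counterclockwise.
Balancing moments: N × 1.932 = 666.6, giving N = 345 N.
ΣFx = 0: friction at the foot balances the wall's push, so f = N_wall = 345 N.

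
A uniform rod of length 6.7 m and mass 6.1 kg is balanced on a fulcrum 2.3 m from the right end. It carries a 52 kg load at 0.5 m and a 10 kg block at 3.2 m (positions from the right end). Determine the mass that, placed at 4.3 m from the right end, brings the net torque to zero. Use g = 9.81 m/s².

Taking torques about the fulcrum (at 2.3 m from the right end):
Beam weight: 6.1 × 9.81 = 59.84 N down at 3.35 m → arm 1.05 m, τ = 59.84 × 1.05 = 62.83 N·m counterclockwise.
Load: 52 × 9.81 = 510.1 N down at 0.5 m → arm 1.8 m, τ = 510.1 × 1.8 = 918.2 N·m clockwise.
Block: 10 × 9.81 = 98.1 N down at 3.2 m → arm 0.9 m, τ = 98.1 × 0.9 = 88.29 N·m counterclockwise.
Net moment of known loads = 767.1 N·m clockwise.
An unknown mass m at 4.3 m has arm 2 m; its moment is m·g·2 counterclockwise.
Setting net torque to zero: m × 9.81 × 2 = 767.1 → m = 767.1 / (9.81 × 2) = 39.1 kg.

m ≈ 39.1 kg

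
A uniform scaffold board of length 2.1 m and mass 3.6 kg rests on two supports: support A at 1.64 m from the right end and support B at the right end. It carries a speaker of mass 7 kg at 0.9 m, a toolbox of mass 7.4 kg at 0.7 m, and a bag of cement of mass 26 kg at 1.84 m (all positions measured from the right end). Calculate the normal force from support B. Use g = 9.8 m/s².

About support A:
Beam weight: 3.6 × 9.8 = 35.28 N down at 1.05 m → arm 0.59 m, τ = 35.28 × 0.59 = 20.82 N·m clockwise.
Speaker: 7 × 9.8 = 68.6 N down at 0.9 m → arm 0.74 m, τ = 68.6 × 0.74 = 50.76 N·m clockwise.
Toolbox: 7.4 × 9.8 = 72.52 N down at 0.7 m → arm 0.94 m, τ = 72.52 × 0.94 = 68.17 N·m clockwise.
Bag of cement: 26 × 9.8 = 254.8 N down at 1.84 m → arm 0.2 m, τ = 254.8 × 0.2 = 50.96 N·m counterclockwise.
Net load moment about support A = 88.79 N·m clockwise.
Reaction R at support B is upward at 0 m, arm 1.64 m → moment R × 1.64 counterclockwise.
Balancing moments: R × 1.64 = 88.79, giving R = 54.1 N.

R_B ≈ 54.1 N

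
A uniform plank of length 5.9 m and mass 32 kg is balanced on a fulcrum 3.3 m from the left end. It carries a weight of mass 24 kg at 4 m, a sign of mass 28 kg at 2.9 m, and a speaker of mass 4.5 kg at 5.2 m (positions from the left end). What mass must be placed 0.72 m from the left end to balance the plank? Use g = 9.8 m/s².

m ≈ 1.14 kg

Take moments about the fulcrum (at 3.3 m from the left end).
Beam weight: 32 × 9.8 = 313.6 N down at 2.95 m → arm 0.35 m, τ = 313.6 × 0.35 = 109.8 N·m counterclockwise.
Weight: 24 × 9.8 = 235.2 N down at 4 m → arm 0.7 m, τ = 235.2 × 0.7 = 164.6 N·m clockwise.
Sign: 28 × 9.8 = 274.4 N down at 2.9 m → arm 0.4 m, τ = 274.4 × 0.4 = 109.8 N·m counterclockwise.
Speaker: 4.5 × 9.8 = 44.1 N down at 5.2 m → arm 1.9 m, τ = 44.1 × 1.9 = 83.79 N·m clockwise.
Net moment of known loads = 28.79 N·m clockwise.
An unknown mass m at 0.72 m has arm 2.58 m; its moment is m·g·2.58 counterclockwise.
Setting net torque to zero: m × 9.8 × 2.58 = 28.79 → m = 28.79 / (9.8 × 2.58) = 1.14 kg.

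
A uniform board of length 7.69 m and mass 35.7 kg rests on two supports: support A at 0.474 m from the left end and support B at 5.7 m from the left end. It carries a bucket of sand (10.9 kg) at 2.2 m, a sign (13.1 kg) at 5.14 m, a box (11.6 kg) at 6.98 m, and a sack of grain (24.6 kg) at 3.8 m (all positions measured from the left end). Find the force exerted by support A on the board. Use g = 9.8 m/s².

Take moments about support B.
Beam weight: 35.7 × 9.8 = 349.9 N down at 3.845 m → arm 1.855 m, τ = 349.9 × 1.855 = 649.1 N·m counterclockwise.
Bucket of sand: 10.9 × 9.8 = 106.8 N down at 2.2 m → arm 3.5 m, τ = 106.8 × 3.5 = 373.8 N·m counterclockwise.
Sign: 13.1 × 9.8 = 128.4 N down at 5.14 m → arm 0.56 m, τ = 128.4 × 0.56 = 71.9 N·m counterclockwise.
Box: 11.6 × 9.8 = 113.7 N down at 6.98 m → arm 1.28 m, τ = 113.7 × 1.28 = 145.5 N·m clockwise.
Sack of grain: 24.6 × 9.8 = 241.1 N down at 3.8 m → arm 1.9 m, τ = 241.1 × 1.9 = 458.1 N·m counterclockwise.
Net load moment about support B = 1407 N·m counterclockwise.
Reaction R at support A is upward at 0.474 m, arm 5.226 m → moment R × 5.226 clockwise.
For rotational equilibrium, R × 5.226 = 1407, so R = 269 N.

R_A ≈ 269 N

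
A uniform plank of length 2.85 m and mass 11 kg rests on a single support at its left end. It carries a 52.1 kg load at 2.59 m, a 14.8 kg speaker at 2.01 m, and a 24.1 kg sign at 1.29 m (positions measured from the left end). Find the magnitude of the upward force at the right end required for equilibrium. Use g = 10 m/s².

F ≈ 742 N

About the left end:
Beam weight: 11 × 10 = 110 N down at 1.425 m → arm 1.425 m, τ = 110 × 1.425 = 156.8 N·m clockwise.
Load: 52.1 × 10 = 521 N down at 2.59 m → arm 2.59 m, τ = 521 × 2.59 = 1349 N·m clockwise.
Speaker: 14.8 × 10 = 148 N down at 2.01 m → arm 2.01 m, τ = 148 × 2.01 = 297.5 N·m clockwise.
Sign: 24.1 × 10 = 241 N down at 1.29 m → arm 1.29 m, τ = 241 × 1.29 = 310.9 N·m clockwise.
Net moment of the loads = 2114 N·m clockwise.
The upward force F acts at the right end, arm 2.85 m, giving F × 2.85 counterclockwise.
Στ = 0 ⇒ F × 2.85 = 2114 ⇒ F = 2114 / 2.85 = 742 N.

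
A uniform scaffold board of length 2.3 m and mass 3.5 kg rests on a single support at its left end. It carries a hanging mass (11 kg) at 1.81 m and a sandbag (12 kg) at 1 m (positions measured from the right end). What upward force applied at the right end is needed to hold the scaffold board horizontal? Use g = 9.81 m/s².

Sum moments about the left end (the unknown pivot reaction has zero arm there).
Beam weight: 3.5 × 9.81 = 34.34 N down at 1.15 m → arm 1.15 m, τ = 34.34 × 1.15 = 39.49 N·m clockwise.
Hanging mass: 11 × 9.81 = 107.9 N down at 1.81 m → arm 0.49 m, τ = 107.9 × 0.49 = 52.87 N·m clockwise.
Sandbag: 12 × 9.81 = 117.7 N down at 1 m → arm 1.3 m, τ = 117.7 × 1.3 = 153 N·m clockwise.
Net moment of the loads = 245.4 N·m clockwise.
The upward force F acts at the right end, arm 2.3 m, giving F × 2.3 counterclockwise.
Balancing moments: F × 2.3 = 245.4, giving F = 245.4 / 2.3 = 107 N.

F ≈ 107 N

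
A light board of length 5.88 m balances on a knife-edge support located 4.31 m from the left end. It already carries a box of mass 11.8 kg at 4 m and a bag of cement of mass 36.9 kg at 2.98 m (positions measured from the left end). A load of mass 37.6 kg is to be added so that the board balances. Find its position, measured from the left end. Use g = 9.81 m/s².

Taking torques about the knife-edge support (at 4.31 m from the left end):
Box: 11.8 × 9.81 = 115.8 N down at 4 m → arm 0.31 m, τ = 115.8 × 0.31 = 35.9 N·m counterclockwise.
Bag of cement: 36.9 × 9.81 = 362 N down at 2.98 m → arm 1.33 m, τ = 362 × 1.33 = 481.5 N·m counterclockwise.
Net moment of existing loads = 517.4 N·m counterclockwise.
The load weighs 37.6 × 9.81 = 368.9 N and must supply an equal clockwise moment, so its lever arm about the knife-edge support is 517.4 / 368.9 = 1.4 m.
That puts it at 4.31 + 1.4 = 5.71 m from the left end.

x ≈ 5.71 m from the left end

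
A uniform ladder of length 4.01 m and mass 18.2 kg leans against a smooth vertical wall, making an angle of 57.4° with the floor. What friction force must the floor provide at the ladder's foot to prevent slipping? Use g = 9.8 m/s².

About the foot of the ladder:
Ladder weight 18.2×9.8 = 178.4 N acts at 2.005 m along the ladder; its horizontal arm is 2.005·cos57.4° = 1.08 m → τ = 192.7 N·m clockwise.
Wall normal N acts horizontally at the top; its moment arm is the height L sinθ = 4.01·sin57.4° = 3.378 m, counterclockwise.
Balancing moments: N × 3.378 = 192.7, giving N = 57 N.
ΣFx = 0: friction at the foot balances the wall's push, so f = N_wall = 57 N.

f ≈ 57 N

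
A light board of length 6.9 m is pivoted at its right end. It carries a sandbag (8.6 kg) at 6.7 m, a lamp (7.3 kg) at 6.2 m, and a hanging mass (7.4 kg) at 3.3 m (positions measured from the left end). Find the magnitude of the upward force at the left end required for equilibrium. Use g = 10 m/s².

F ≈ 48.5 N

About the right end:
Sandbag: 8.6 × 10 = 86 N down at 6.7 m → arm 0.2 m, τ = 86 × 0.2 = 17.2 N·m counterclockwise.
Lamp: 7.3 × 10 = 73 N down at 6.2 m → arm 0.7 m, τ = 73 × 0.7 = 51.1 N·m counterclockwise.
Hanging mass: 7.4 × 10 = 74 N down at 3.3 m → arm 3.6 m, τ = 74 × 3.6 = 266.4 N·m counterclockwise.
Net moment of the loads = 334.7 N·m counterclockwise.
The upward force F acts at the left end, arm 6.9 m, giving F × 6.9 clockwise.
Balancing moments: F × 6.9 = 334.7, giving F = 334.7 / 6.9 = 48.5 N.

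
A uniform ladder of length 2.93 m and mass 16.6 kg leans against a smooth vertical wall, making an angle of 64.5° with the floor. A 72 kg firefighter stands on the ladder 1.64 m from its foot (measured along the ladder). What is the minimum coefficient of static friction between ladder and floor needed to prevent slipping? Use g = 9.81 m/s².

μ_min ≈ 0.262

Taking torques about the foot of the ladder:
Ladder weight 16.6×9.81 = 162.8 N acts at 1.465 m along the ladder; its horizontal arm is 1.465·cos64.5° = 0.6307 m → τ = 102.7 N·m clockwise.
Firefighter: 72×9.81 = 706.3 N at 1.64 m → arm 0.706 m → τ = 498.6 N·m clockwise.
Wall normal N acts horizontally at the top; its moment arm is the height L sinθ = 2.93·sin64.5° = 2.645 m, counterclockwise.
Setting net torque to zero: N × 2.645 = 601.3 → N = 227.3 N.
ΣFx = 0 ⇒ f = N_wall = 227.3 N. ΣFy = 0 ⇒ N_floor = 869.1 N.
μ_min = f / N_floor = 227.3 / 869.1 = 0.262.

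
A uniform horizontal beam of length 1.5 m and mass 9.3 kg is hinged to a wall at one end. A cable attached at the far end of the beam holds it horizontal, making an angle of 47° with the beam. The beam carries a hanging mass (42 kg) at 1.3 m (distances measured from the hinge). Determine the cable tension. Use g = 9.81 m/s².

Taking torques about the hinge:
Beam weight: 9.3 × 9.81 = 91.23 N down at 0.75 m → arm 0.75 m, τ = 91.23 × 0.75 = 68.42 N·m clockwise.
Hanging mass: 42 × 9.81 = 412 N down at 1.3 m → arm 1.3 m, τ = 412 × 1.3 = 535.6 N·m clockwise.
Total clockwise load moment = 604 N·m.
The cable tension T acts at 1.5 m; only its component perpendicular to the beam, T sinθ, produces torque. sin 47° = 0.7314.
Balancing moments: T × 1.5 × 0.7314 = 604, giving T = 604 / 1.097 = 551 N.

T ≈ 551 N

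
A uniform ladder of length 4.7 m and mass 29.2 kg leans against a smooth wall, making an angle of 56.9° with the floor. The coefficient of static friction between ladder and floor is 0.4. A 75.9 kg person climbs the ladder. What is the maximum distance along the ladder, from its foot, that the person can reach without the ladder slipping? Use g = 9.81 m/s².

Choose the foot of the ladder as the axis so the floor normal and friction both act there and drop out.
Ladder weight 29.2×9.81 = 286.5 N acts at 2.35 m along the ladder; its horizontal arm is 2.35·cos56.9° = 1.283 m → τ = 367.6 N·m clockwise.
Person weight 75.9×9.81 = 744.6 N at distance d → arm d·cos56.9° → τ = 744.6·d·0.5461 clockwise.
Wall normal N at the top has arm L sinθ = 3.937 m counterclockwise, so Στ = 0 gives N·3.937 = 367.6 + 406.6·d.
ΣFy = 0 ⇒ N_floor = 1031 N, so the maximum friction is μ_s·N_floor = 0.4×1031 = 412.4 N. ΣFx = 0 ⇒ N_wall = f, so at the slipping point N = 412.4 N.
Substituting: 412.4×3.937 = 367.6 + 406.6·d ⇒ d = (1624 − 367.6) / 406.6 = 3.09 m.

d ≈ 3.09 m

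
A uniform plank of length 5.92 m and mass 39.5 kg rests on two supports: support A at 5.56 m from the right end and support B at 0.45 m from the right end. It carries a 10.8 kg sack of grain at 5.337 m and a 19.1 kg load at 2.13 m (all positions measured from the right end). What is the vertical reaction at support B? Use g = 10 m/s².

Choose support A as the axis so its reaction then has zero moment arm.
Beam weight: 39.5 × 10 = 395 N down at 2.96 m → arm 2.6 m, τ = 395 × 2.6 = 1027 N·m clockwise.
Sack of grain: 10.8 × 10 = 108 N down at 5.337 m → arm 0.223 m, τ = 108 × 0.223 = 24.08 N·m clockwise.
Load: 19.1 × 10 = 191 N down at 2.13 m → arm 3.43 m, τ = 191 × 3.43 = 655.1 N·m clockwise.
Net load moment about support A = 1706 N·m clockwise.
Reaction R at support B is upward at 0.45 m, arm 5.11 m → moment R × 5.11 counterclockwise.
Setting net torque to zero: R × 5.11 = 1706 → R = 334 N.

R_B ≈ 334 N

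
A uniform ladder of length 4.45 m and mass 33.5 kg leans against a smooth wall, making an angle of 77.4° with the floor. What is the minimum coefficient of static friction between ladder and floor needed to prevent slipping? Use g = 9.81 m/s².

μ_min ≈ 0.112

Taking torques about the foot of the ladder:
Ladder weight 33.5×9.81 = 328.6 N acts at 2.225 m along the ladder; its horizontal arm is 2.225·cos77.4° = 0.4854 m → τ = 159.5 N·m clockwise.
Wall normal N acts horizontally at the top; its moment arm is the height L sinθ = 4.45·sin77.4° = 4.343 m, counterclockwise.
Setting net torque to zero: N × 4.343 = 159.5 → N = 36.73 N.
ΣFx = 0 ⇒ f = N_wall = 36.73 N. ΣFy = 0 ⇒ N_floor = 328.6 N.
μ_min = f / N_floor = 36.73 / 328.6 = 0.112.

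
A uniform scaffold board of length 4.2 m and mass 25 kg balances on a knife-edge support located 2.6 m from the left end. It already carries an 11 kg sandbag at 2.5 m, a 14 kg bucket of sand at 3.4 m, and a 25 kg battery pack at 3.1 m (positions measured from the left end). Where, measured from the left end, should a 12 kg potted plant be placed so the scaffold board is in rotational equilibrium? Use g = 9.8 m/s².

Sum moments about the knife-edge support (at 2.6 m from the left end) (the support reaction has zero arm there).
Beam weight: 25 × 9.8 = 245 N down at 2.1 m → arm 0.5 m, τ = 245 × 0.5 = 122.5 N·m counterclockwise.
Sandbag: 11 × 9.8 = 107.8 N down at 2.5 m → arm 0.1 m, τ = 107.8 × 0.1 = 10.78 N·m counterclockwise.
Bucket of sand: 14 × 9.8 = 137.2 N down at 3.4 m → arm 0.8 m, τ = 137.2 × 0.8 = 109.8 N·m clockwise.
Battery pack: 25 × 9.8 = 245 N down at 3.1 m → arm 0.5 m, τ = 245 × 0.5 = 122.5 N·m clockwise.
Net moment of existing loads = 99.02 N·m clockwise.
The potted plant weighs 12 × 9.8 = 117.6 N and must supply an equal counterclockwise moment, so its lever arm about the knife-edge support is 99.02 / 117.6 = 0.842 m.
That puts it at 2.6 − 0.842 = 1.76 m from the left end.

x ≈ 1.76 m from the left end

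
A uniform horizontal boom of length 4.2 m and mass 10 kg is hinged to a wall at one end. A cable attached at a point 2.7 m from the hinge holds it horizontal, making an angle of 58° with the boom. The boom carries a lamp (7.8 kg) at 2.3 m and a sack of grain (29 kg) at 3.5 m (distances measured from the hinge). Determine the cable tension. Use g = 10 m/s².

T ≈ 613 N

About the hinge:
Beam weight: 10 × 10 = 100 N down at 2.1 m → arm 2.1 m, τ = 100 × 2.1 = 210 N·m clockwise.
Lamp: 7.8 × 10 = 78 N down at 2.3 m → arm 2.3 m, τ = 78 × 2.3 = 179.4 N·m clockwise.
Sack of grain: 29 × 10 = 290 N down at 3.5 m → arm 3.5 m, τ = 290 × 3.5 = 1015 N·m clockwise.
Total clockwise load moment = 1404 N·m.
The cable tension T acts at 2.7 m; only its component perpendicular to the boom, T sinθ, produces torque. sin 58° = 0.848.
Balancing moments: T × 2.7 × 0.848 = 1404, giving T = 1404 / 2.29 = 613 N.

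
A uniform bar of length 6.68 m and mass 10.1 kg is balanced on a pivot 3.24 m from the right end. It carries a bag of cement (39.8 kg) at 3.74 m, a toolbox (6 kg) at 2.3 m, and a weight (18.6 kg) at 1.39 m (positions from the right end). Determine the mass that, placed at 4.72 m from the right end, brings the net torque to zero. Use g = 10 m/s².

m ≈ 12.9 kg

Take moments about the pivot (at 3.24 m from the right end).
Beam weight: 10.1 × 10 = 101 N down at 3.34 m → arm 0.1 m, τ = 101 × 0.1 = 10.1 N·m counterclockwise.
Bag of cement: 39.8 × 10 = 398 N down at 3.74 m → arm 0.5 m, τ = 398 × 0.5 = 199 N·m counterclockwise.
Toolbox: 6 × 10 = 60 N down at 2.3 m → arm 0.94 m, τ = 60 × 0.94 = 56.4 N·m clockwise.
Weight: 18.6 × 10 = 186 N down at 1.39 m → arm 1.85 m, τ = 186 × 1.85 = 344.1 N·m clockwise.
Net moment of known loads = 191.4 N·m clockwise.
An unknown mass m at 4.72 m has arm 1.48 m; its moment is m·g·1.48 counterclockwise.
Setting net torque to zero: m × 10 × 1.48 = 191.4 → m = 191.4 / (10 × 1.48) = 12.9 kg.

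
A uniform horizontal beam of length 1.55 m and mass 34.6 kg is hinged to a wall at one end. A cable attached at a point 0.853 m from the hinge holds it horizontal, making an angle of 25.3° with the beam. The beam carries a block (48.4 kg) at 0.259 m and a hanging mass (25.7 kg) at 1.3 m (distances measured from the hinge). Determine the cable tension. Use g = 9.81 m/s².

Take moments about the hinge.
Beam weight: 34.6 × 9.81 = 339.4 N down at 0.775 m → arm 0.775 m, τ = 339.4 × 0.775 = 263 N·m clockwise.
Block: 48.4 × 9.81 = 474.8 N down at 0.259 m → arm 0.259 m, τ = 474.8 × 0.259 = 123 N·m clockwise.
Hanging mass: 25.7 × 9.81 = 252.1 N down at 1.3 m → arm 1.3 m, τ = 252.1 × 1.3 = 327.7 N·m clockwise.
Total clockwise load moment = 713.7 N·m.
The cable tension T acts at 0.853 m; only its component perpendicular to the beam, T sinθ, produces torque. sin 25.3° = 0.4274.
For rotational equilibrium, T × 0.853 × 0.4274 = 713.7, so T = 713.7 / 0.3646 = 1960 N.

T ≈ 1960 N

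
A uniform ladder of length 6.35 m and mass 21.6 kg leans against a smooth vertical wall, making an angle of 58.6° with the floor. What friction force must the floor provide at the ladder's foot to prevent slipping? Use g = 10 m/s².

f ≈ 65.9 N

Sum moments about the foot of the ladder (the floor normal and friction both act there and drop out).
Ladder weight 21.6×10 = 216 N acts at 3.175 m along the ladder; its horizontal arm is 3.175·cos58.6° = 1.654 m → τ = 357.3 N·m clockwise.
Wall normal N acts horizontally at the top; its moment arm is the height L sinθ = 6.35·sin58.6° = 5.42 m, counterclockwise.
Στ = 0 ⇒ N × 5.42 = 357.3 ⇒ N = 65.9 N.
ΣFx = 0: friction at the foot balances the wall's push, so f = N_wall = 65.9 N.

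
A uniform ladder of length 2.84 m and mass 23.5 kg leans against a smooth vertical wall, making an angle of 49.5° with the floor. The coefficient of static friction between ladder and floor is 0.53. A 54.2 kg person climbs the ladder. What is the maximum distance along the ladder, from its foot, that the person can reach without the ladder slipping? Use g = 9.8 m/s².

Taking torques about the foot of the ladder:
Ladder weight 23.5×9.8 = 230.3 N acts at 1.42 m along the ladder; its horizontal arm is 1.42·cos49.5° = 0.9222 m → τ = 212.4 N·m clockwise.
Person weight 54.2×9.8 = 531.2 N at distance d → arm d·cos49.5° → τ = 531.2·d·0.6494 clockwise.
Wall normal N at the top has arm L sinθ = 2.16 m counterclockwise, so Στ = 0 gives N·2.16 = 212.4 + 345·d.
ΣFy = 0 ⇒ N_floor = 761.5 N, so the maximum friction is μ_s·N_floor = 0.53×761.5 = 403.6 N. ΣFx = 0 ⇒ N_wall = f, so at the slipping point N = 403.6 N.
Substituting: 403.6×2.16 = 212.4 + 345·d ⇒ d = (871.8 − 212.4) / 345 = 1.91 m.

d ≈ 1.91 m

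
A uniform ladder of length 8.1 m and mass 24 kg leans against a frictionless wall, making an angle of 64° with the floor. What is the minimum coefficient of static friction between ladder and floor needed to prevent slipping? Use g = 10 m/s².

μ_min ≈ 0.244

Sum moments about the foot of the ladder (the floor normal and friction both act there and drop out).
Ladder weight 24×10 = 240 N acts at 4.05 m along the ladder; its horizontal arm is 4.05·cos64° = 1.775 m → τ = 426 N·m clockwise.
Wall normal N acts horizontally at the top; its moment arm is the height L sinθ = 8.1·sin64° = 7.28 m, counterclockwise.
Balancing moments: N × 7.28 = 426, giving N = 58.52 N.
ΣFx = 0 ⇒ f = N_wall = 58.52 N. ΣFy = 0 ⇒ N_floor = 240 N.
μ_min = f / N_floor = 58.52 / 240 = 0.244.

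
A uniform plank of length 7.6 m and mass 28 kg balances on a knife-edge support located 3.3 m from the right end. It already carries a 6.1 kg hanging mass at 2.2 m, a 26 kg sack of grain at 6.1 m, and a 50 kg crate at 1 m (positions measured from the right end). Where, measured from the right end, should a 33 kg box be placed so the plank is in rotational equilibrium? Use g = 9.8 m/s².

x ≈ 4.36 m from the right end

Take moments about the knife-edge support (at 3.3 m from the right end).
Beam weight: 28 × 9.8 = 274.4 N down at 3.8 m → arm 0.5 m, τ = 274.4 × 0.5 = 137.2 N·m counterclockwise.
Hanging mass: 6.1 × 9.8 = 59.78 N down at 2.2 m → arm 1.1 m, τ = 59.78 × 1.1 = 65.76 N·m clockwise.
Sack of grain: 26 × 9.8 = 254.8 N down at 6.1 m → arm 2.8 m, τ = 254.8 × 2.8 = 713.4 N·m counterclockwise.
Crate: 50 × 9.8 = 490 N down at 1 m → arm 2.3 m, τ = 490 × 2.3 = 1127 N·m clockwise.
Net moment of existing loads = 342.2 N·m clockwise.
The box weighs 33 × 9.8 = 323.4 N and must supply an equal counterclockwise moment, so its lever arm about the knife-edge support is 342.2 / 323.4 = 1.06 m.
That puts it at 3.3 + 1.06 = 4.36 m from the right end.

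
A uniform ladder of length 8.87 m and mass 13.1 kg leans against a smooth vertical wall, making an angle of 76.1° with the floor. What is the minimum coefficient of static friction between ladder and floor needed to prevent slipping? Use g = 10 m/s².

Sum moments about the foot of the ladder (the floor normal and friction both act there and drop out).
Ladder weight 13.1×10 = 131 N acts at 4.435 m along the ladder; its horizontal arm is 4.435·cos76.1° = 1.065 m → τ = 139.5 N·m clockwise.
Wall normal N acts horizontally at the top; its moment arm is the height L sinθ = 8.87·sin76.1° = 8.61 m, counterclockwise.
Στ = 0 ⇒ N × 8.61 = 139.5 ⇒ N = 16.2 N.
ΣFx = 0 ⇒ f = N_wall = 16.2 N. ΣFy = 0 ⇒ N_floor = 131 N.
μ_min = f / N_floor = 16.2 / 131 = 0.124.

μ_min ≈ 0.124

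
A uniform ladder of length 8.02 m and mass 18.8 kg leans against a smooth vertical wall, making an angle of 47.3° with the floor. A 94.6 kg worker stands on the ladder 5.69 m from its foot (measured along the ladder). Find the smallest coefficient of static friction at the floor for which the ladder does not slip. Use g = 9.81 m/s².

μ_min ≈ 0.623

Taking torques about the foot of the ladder:
Ladder weight 18.8×9.81 = 184.4 N acts at 4.01 m along the ladder; its horizontal arm is 4.01·cos47.3° = 2.719 m → τ = 501.4 N·m clockwise.
Worker: 94.6×9.81 = 928 N at 5.69 m → arm 3.859 m → τ = 3581 N·m clockwise.
Wall normal N acts horizontally at the top; its moment arm is the height L sinθ = 8.02·sin47.3° = 5.894 m, counterclockwise.
For rotational equilibrium, N × 5.894 = 4082, so N = 692.6 N.
ΣFx = 0 ⇒ f = N_wall = 692.6 N. ΣFy = 0 ⇒ N_floor = 1112 N.
μ_min = f / N_floor = 692.6 / 1112 = 0.623.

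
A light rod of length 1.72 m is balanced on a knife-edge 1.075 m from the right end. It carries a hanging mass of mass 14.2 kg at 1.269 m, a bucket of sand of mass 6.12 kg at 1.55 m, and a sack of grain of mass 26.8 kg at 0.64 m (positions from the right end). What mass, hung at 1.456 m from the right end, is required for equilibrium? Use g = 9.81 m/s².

Take moments about the knife-edge (at 1.075 m from the right end).
Hanging mass: 14.2 × 9.81 = 139.3 N down at 1.269 m → arm 0.194 m, τ = 139.3 × 0.194 = 27.02 N·m counterclockwise.
Bucket of sand: 6.12 × 9.81 = 60.04 N down at 1.55 m → arm 0.475 m, τ = 60.04 × 0.475 = 28.52 N·m counterclockwise.
Sack of grain: 26.8 × 9.81 = 262.9 N down at 0.64 m → arm 0.435 m, τ = 262.9 × 0.435 = 114.4 N·m clockwise.
Net moment of known loads = 58.86 N·m clockwise.
An unknown mass m at 1.456 m has arm 0.381 m; its moment is m·g·0.381 counterclockwise.
Balancing moments: m × 9.81 × 0.381 = 58.86, giving m = 58.86 / (9.81 × 0.381) = 15.7 kg.

m ≈ 15.7 kg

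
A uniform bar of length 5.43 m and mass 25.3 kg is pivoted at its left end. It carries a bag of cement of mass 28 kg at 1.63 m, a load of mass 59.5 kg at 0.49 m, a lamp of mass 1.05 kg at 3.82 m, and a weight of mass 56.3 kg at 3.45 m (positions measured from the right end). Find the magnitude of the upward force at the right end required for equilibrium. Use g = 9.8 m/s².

F ≈ 1050 N

Take moments about the left end.
Beam weight: 25.3 × 9.8 = 247.9 N down at 2.715 m → arm 2.715 m, τ = 247.9 × 2.715 = 673 N·m clockwise.
Bag of cement: 28 × 9.8 = 274.4 N down at 1.63 m → arm 3.8 m, τ = 274.4 × 3.8 = 1043 N·m clockwise.
Load: 59.5 × 9.8 = 583.1 N down at 0.49 m → arm 4.94 m, τ = 583.1 × 4.94 = 2881 N·m clockwise.
Lamp: 1.05 × 9.8 = 10.29 N down at 3.82 m → arm 1.61 m, τ = 10.29 × 1.61 = 16.57 N·m clockwise.
Weight: 56.3 × 9.8 = 551.7 N down at 3.45 m → arm 1.98 m, τ = 551.7 × 1.98 = 1092 N·m clockwise.
Net moment of the loads = 5706 N·m clockwise.
The upward force F acts at the right end, arm 5.43 m, giving F × 5.43 counterclockwise.
Setting net torque to zero: F × 5.43 = 5706 → F = 5706 / 5.43 = 1050 N.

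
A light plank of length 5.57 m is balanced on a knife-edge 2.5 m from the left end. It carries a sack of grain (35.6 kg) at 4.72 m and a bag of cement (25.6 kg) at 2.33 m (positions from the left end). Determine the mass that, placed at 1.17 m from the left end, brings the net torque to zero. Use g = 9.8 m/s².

Choose the knife-edge (at 2.5 m from the left end) as the axis so the support reaction has zero arm there.
Sack of grain: 35.6 × 9.8 = 348.9 N down at 4.72 m → arm 2.22 m, τ = 348.9 × 2.22 = 774.6 N·m clockwise.
Bag of cement: 25.6 × 9.8 = 250.9 N down at 2.33 m → arm 0.17 m, τ = 250.9 × 0.17 = 42.65 N·m counterclockwise.
Net moment of known loads = 732 N·m clockwise.
An unknown mass m at 1.17 m has arm 1.33 m; its moment is m·g·1.33 counterclockwise.
Στ = 0 ⇒ m × 9.8 × 1.33 = 732 ⇒ m = 732 / (9.8 × 1.33) = 56.2 kg.

m ≈ 56.2 kg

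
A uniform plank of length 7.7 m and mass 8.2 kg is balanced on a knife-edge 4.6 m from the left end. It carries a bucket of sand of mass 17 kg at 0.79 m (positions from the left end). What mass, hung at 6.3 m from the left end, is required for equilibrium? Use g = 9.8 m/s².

m ≈ 41.7 kg

Sum moments about the knife-edge (at 4.6 m from the left end) (the support reaction has zero arm there).
Beam weight: 8.2 × 9.8 = 80.36 N down at 3.85 m → arm 0.75 m, τ = 80.36 × 0.75 = 60.27 N·m counterclockwise.
Bucket of sand: 17 × 9.8 = 166.6 N down at 0.79 m → arm 3.81 m, τ = 166.6 × 3.81 = 634.7 N·m counterclockwise.
Net moment of known loads = 695 N·m counterclockwise.
An unknown mass m at 6.3 m has arm 1.7 m; its moment is m·g·1.7 clockwise.
Balancing moments: m × 9.8 × 1.7 = 695, giving m = 695 / (9.8 × 1.7) = 41.7 kg.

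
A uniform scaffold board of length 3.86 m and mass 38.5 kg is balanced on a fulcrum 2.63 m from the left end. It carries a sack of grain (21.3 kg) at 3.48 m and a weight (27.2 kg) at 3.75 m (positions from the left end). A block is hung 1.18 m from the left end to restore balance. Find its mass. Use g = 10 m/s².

Choose the fulcrum (at 2.63 m from the left end) as the axis so the support reaction has zero arm there.
Beam weight: 38.5 × 10 = 385 N down at 1.93 m → arm 0.7 m, τ = 385 × 0.7 = 269.5 N·m counterclockwise.
Sack of grain: 21.3 × 10 = 213 N down at 3.48 m → arm 0.85 m, τ = 213 × 0.85 = 181 N·m clockwise.
Weight: 27.2 × 10 = 272 N down at 3.75 m → arm 1.12 m, τ = 272 × 1.12 = 304.6 N·m clockwise.
Net moment of known loads = 216.1 N·m clockwise.
An unknown mass m at 1.18 m has arm 1.45 m; its moment is m·g·1.45 counterclockwise.
Στ = 0 ⇒ m × 10 × 1.45 = 216.1 ⇒ m = 216.1 / (10 × 1.45) = 14.9 kg.

m ≈ 14.9 kg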